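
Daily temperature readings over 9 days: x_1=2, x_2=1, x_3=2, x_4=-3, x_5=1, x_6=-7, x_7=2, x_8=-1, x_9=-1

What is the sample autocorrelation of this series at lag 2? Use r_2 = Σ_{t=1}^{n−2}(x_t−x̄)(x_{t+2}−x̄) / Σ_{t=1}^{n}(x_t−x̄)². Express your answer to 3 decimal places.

0.393

Mean x̄ = (2 + 1 + 2 − 3 + 1 − 7 + 2 − 1 − 1)/9 = -0.4444
Σ(x_t−x̄)(x_{t+2}−x̄) = (5.9753) + (-3.6914) + (3.5309) + (16.7531) + (3.5309) + (3.6420) + (-1.3580) = 28.3827
Denominator Σ(x_t−x̄)² = 72.2222
r_2 = 28.3827 / 72.2222 = 0.393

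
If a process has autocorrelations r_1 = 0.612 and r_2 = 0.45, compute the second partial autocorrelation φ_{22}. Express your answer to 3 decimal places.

0.121

φ_{22} = (r_2 − r_1²) / (1 − r_1²)
r_1² = (0.612)² = 0.374544
Numerator = 0.45 − 0.3745 = 0.0755; denominator = 1 − 0.3745 = 0.6255
φ_{22} = 0.0755 / 0.6255 = 0.121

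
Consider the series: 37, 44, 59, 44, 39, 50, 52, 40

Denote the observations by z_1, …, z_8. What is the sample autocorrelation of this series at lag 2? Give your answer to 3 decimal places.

-0.699

Mean z̄ = (37 + 44 + 59 + 44 + 39 + 50 + 52 + 40)/8 = 45.6250
Deviations from mean: -8.6250, -1.6250, 13.3750, -1.6250, -6.6250, 4.3750, 6.3750, -5.6250
Numerator Σ_{t=1}^{6}(z_t−z̄)(z_{t+2}−z̄) = -275.2813
Denominator Σ(z_t−z̄)² = 393.8750
r_2 = -275.2813 / 393.8750 = -0.699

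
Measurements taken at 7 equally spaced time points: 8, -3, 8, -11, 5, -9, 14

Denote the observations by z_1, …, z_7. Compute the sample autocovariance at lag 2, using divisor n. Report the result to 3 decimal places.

Mean z̄ = (8 − 3 + 8 − 11 + 5 − 9 + 14)/7 = 1.7143
Σ_{t=1}^{5}(z_t−z̄)(z_{t+2}−z̄) = 296.6939
γ_2 = 296.6939 / 7 = 42.385

42.385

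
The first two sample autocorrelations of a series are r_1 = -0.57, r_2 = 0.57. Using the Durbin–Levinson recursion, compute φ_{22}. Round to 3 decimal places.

φ_{22} = (r_2 − r_1²) / (1 − r_1²)
r_1² = (-0.57)² = 0.3249
Numerator = 0.57 − 0.3249 = 0.2451; denominator = 1 − 0.3249 = 0.6751
φ_{22} = 0.2451 / 0.6751 = 0.363

0.363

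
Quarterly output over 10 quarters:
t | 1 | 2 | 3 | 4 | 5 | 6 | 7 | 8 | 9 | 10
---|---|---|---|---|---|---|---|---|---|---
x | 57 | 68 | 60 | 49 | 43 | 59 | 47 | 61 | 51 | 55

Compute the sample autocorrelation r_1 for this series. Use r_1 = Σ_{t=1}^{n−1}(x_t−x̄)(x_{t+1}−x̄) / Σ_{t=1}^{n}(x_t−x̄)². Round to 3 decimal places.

-0.037

Mean x̄ = (57 + 68 + 60 + 49 + 43 + 59 + 47 + 61 + 51 + 55)/10 = 55.0000
Numerator Σ_{t=1}^{9}(x_t−x̄)(x_{t+1}−x̄) = -19.0000
Denominator Σ(x_t−x̄)² = 510.0000
r_1 = -19.0000 / 510.0000 = -0.037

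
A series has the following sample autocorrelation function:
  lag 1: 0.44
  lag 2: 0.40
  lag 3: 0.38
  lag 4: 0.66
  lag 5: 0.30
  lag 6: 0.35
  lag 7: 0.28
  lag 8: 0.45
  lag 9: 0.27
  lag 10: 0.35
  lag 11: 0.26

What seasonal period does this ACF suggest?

The largest autocorrelation is r_4 = 0.66, with a weaker echo at lag 8 (0.45); the remaining lags stay at or below 0.44. The elevated value at lag 1 (0.44), dropping to 0.40 at lag 2, reflects decaying short-term dependence rather than seasonality.
The dominant spike at lag 4 indicates a seasonal period of 4.

4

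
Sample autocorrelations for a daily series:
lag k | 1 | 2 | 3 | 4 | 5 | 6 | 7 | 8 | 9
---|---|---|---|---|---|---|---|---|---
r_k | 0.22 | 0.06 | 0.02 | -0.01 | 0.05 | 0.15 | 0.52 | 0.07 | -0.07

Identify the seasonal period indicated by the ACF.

The largest autocorrelation is r_7 = 0.52; the remaining lags stay at or below 0.22. The elevated value at lag 1 (0.22), dropping to 0.06 at lag 2, reflects decaying short-term dependence rather than seasonality.
The dominant spike at lag 7 indicates a seasonal period of 7.

7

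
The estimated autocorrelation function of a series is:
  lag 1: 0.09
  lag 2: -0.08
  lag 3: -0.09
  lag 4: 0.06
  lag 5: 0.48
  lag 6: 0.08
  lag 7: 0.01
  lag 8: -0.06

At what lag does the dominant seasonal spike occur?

The largest autocorrelation is r_5 = 0.48; the remaining lags stay at or below 0.09.
The dominant spike at lag 5 indicates a seasonal period of 5.

5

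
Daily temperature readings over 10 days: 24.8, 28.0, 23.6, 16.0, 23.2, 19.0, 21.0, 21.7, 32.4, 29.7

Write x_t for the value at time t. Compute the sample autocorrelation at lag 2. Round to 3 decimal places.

Mean x̄ = (24.8 + 28.0 + 23.6 + 16.0 + 23.2 + 19.0 + 21.0 + 21.7 + 32.4 + 29.7)/10 = 23.9400
Numerator Σ_{t=1}^{8}(x_t−x̄)(x_{t+2}−x̄) = -17.5872
Denominator Σ(x_t−x̄)² = 223.7440
r_2 = -17.5872 / 223.7440 = -0.079

-0.079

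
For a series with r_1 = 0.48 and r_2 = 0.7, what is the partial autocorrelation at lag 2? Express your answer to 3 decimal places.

φ_{22} = (r_2 − r_1²) / (1 − r_1²)
r_1² = (0.48)² = 0.2304
Numerator = 0.7 − 0.2304 = 0.4696; denominator = 1 − 0.2304 = 0.7696
φ_{22} = 0.4696 / 0.7696 = 0.610

0.610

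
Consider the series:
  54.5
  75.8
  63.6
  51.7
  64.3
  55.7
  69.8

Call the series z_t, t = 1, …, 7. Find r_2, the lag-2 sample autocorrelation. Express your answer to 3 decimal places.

Mean z̄ = (54.5 + 75.8 + 63.6 + 51.7 + 64.3 + 55.7 + 69.8)/7 = 62.2000
Deviations from mean: -7.7000, 13.6000, 1.4000, -10.5000, 2.1000, -6.5000, 7.6000
Σ(z_t−z̄)(z_{t+2}−z̄) = (-10.7800) + (-142.8000) + (2.9400) + (68.2500) + (15.9600) = -66.4300
Denominator Σ(z_t−z̄)² = 460.8800
r_2 = -66.4300 / 460.8800 = -0.144

-0.144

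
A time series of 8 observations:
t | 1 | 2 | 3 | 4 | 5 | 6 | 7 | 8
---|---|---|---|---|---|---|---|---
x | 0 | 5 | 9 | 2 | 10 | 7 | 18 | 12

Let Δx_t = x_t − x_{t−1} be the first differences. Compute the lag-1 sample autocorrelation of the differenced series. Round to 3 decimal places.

First differences Δx: 5, 4, -7, 8, -3, 11, -6
Mean of differences = 1.7143
Numerator Σ(Δx_t−Δx̄)(Δx_{t+1}−Δx̄) = -212.2245
Denominator Σ(Δx_t−Δx̄)² = 299.4286
r_1(Δx) = -212.2245 / 299.4286 = -0.709

-0.709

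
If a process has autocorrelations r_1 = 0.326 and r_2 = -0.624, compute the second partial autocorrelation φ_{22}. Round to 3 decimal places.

-0.817

φ_{22} = (r_2 − r_1²) / (1 − r_1²)
r_1² = (0.326)² = 0.106276
Numerator = -0.624 − 0.1063 = -0.7303; denominator = 1 − 0.1063 = 0.8937
φ_{22} = -0.7303 / 0.8937 = -0.817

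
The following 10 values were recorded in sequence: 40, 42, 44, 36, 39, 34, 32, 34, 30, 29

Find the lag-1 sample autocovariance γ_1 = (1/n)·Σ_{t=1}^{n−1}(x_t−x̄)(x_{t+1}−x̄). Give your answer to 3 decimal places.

Mean x̄ = (40 + 42 + 44 + 36 + 39 + 34 + 32 + 34 + 30 + 29)/10 = 36.0000
Σ_{t=1}^{9}(x_t−x̄)(x_{t+1}−x̄) = 136.0000
γ_1 = 136.0000 / 10 = 13.600

13.600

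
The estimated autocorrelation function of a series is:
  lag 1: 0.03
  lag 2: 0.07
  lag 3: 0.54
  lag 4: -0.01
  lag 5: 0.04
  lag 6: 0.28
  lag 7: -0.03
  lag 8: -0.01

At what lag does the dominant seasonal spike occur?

3

The largest autocorrelation is r_3 = 0.54, with a weaker echo at lag 6 (0.28); the remaining lags stay at or below 0.07.
The dominant spike at lag 3 indicates a seasonal period of 3.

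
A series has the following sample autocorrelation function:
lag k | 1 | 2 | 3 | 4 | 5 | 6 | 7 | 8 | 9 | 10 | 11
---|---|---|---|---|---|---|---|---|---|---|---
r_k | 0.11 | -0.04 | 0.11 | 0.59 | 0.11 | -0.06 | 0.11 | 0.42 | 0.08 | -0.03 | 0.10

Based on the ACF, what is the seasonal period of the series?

4

The largest autocorrelation is r_4 = 0.59, with a weaker echo at lag 8 (0.42); the remaining lags stay at or below 0.11.
The dominant spike at lag 4 indicates a seasonal period of 4.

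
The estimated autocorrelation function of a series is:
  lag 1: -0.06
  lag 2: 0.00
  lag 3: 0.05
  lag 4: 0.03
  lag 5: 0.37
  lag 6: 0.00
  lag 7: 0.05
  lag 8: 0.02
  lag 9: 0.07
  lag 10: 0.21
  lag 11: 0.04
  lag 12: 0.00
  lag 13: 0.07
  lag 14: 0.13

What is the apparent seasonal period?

The largest autocorrelation is r_5 = 0.37, with a weaker echo at lag 10 (0.21); the remaining lags stay at or below 0.13.
The dominant spike at lag 5 indicates a seasonal period of 5.

5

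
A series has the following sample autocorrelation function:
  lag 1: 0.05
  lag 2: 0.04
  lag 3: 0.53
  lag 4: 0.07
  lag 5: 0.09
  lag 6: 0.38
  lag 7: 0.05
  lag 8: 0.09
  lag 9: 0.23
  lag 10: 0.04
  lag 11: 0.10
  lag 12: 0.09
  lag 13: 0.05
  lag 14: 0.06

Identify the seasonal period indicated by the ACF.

3

The largest autocorrelation is r_3 = 0.53, with weaker echoes at lags 6 (0.38) and 9 (0.23); the remaining lags stay at or below 0.10.
The dominant spike at lag 3 indicates a seasonal period of 3.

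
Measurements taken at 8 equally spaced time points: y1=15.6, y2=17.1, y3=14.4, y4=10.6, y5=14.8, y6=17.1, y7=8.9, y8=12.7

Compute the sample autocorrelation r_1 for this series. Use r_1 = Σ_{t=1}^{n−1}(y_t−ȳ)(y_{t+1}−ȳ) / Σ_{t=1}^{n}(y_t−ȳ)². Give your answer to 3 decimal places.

Mean ȳ = (15.6 + 17.1 + 14.4 + 10.6 + 14.8 + 17.1 + 8.9 + 12.7)/8 = 13.9000
Deviations from mean: 1.7000, 3.2000, 0.5000, -3.3000, 0.9000, 3.2000, -5.0000, -1.2000
Numerator Σ_{t=1}^{7}(y_t−ȳ)(y_{t+1}−ȳ) = -4.7000
Denominator Σ(y_t−ȳ)² = 61.7600
r_1 = -4.7000 / 61.7600 = -0.076

-0.076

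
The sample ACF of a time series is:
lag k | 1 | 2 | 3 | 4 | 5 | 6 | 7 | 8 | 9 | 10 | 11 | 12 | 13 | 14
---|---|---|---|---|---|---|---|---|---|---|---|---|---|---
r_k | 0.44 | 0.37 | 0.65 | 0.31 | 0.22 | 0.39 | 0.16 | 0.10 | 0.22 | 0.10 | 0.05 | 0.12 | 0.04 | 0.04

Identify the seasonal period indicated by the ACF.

The largest autocorrelation is r_3 = 0.65; the remaining lags stay at or below 0.44. The elevated value at lag 1 (0.44), dropping to 0.37 at lag 2, reflects decaying short-term dependence rather than seasonality.
The dominant spike at lag 3 indicates a seasonal period of 3.

3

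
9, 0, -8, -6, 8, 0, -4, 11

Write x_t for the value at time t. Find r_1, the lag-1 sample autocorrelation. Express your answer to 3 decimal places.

-0.089

Mean x̄ = (9 + 0 − 8 − 6 + 8 + 0 − 4 + 11)/8 = 1.2500
Deviations from mean: 7.7500, -1.2500, -9.2500, -7.2500, 6.7500, -1.2500, -5.2500, 9.7500
Numerator Σ_{t=1}^{7}(x_t−x̄)(x_{t+1}−x̄) = -33.0625
Denominator Σ(x_t−x̄)² = 369.5000
r_1 = -33.0625 / 369.5000 = -0.089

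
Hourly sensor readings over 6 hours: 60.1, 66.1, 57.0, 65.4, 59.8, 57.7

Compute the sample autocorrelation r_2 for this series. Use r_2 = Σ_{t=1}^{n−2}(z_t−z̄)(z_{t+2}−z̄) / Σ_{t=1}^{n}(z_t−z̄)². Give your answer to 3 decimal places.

Mean z̄ = (60.1 + 66.1 + 57.0 + 65.4 + 59.8 + 57.7)/6 = 61.0167
Numerator Σ_{t=1}^{4}(z_t−z̄)(z_{t+2}−z̄) = 16.3128
Denominator Σ(z_t−z̄)² = 74.5083
r_2 = 16.3128 / 74.5083 = 0.219

0.219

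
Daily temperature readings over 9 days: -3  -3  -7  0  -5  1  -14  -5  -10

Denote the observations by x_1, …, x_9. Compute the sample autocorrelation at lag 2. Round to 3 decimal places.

0.453

Mean x̄ = (-3 − 3 − 7 + 0 − 5 + 1 − 14 − 5 − 10)/9 = -5.1111
Σ(x_t−x̄)(x_{t+2}−x̄) = (-3.9877) + (10.7901) + (-0.2099) + (31.2346) + (-0.9877) + (0.6790) + (43.4568) = 80.9753
Denominator Σ(x_t−x̄)² = 178.8889
r_2 = 80.9753 / 178.8889 = 0.453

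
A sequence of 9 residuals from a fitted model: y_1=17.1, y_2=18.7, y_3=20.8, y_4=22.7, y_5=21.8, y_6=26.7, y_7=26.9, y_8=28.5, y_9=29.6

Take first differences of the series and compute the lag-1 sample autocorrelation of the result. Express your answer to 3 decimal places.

-0.684

First differences Δy: 1.6, 2.1, 1.9, -0.9, 4.9, 0.2, 1.6, 1.1
Mean of differences = 1.5625
Numerator Σ(Δy_t−Δȳ)(Δy_{t+1}−Δȳ) = -13.4639
Denominator Σ(Δy_t−Δȳ)² = 19.6788
r_1(Δy) = -13.4639 / 19.6788 = -0.684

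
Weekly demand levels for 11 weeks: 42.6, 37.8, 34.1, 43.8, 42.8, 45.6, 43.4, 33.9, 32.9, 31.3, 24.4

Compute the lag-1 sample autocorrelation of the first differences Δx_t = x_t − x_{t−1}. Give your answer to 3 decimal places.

First differences Δx: -4.8, -3.7, 9.7, -1.0, 2.8, -2.2, -9.5, -1.0, -1.6, -6.9
Mean of differences = -1.8200
Numerator Σ(Δx_t−Δx̄)(Δx_{t+1}−Δx̄) = -8.8924
Denominator Σ(Δx_t−Δx̄)² = 252.7960
r_1(Δx) = -8.8924 / 252.7960 = -0.035

-0.035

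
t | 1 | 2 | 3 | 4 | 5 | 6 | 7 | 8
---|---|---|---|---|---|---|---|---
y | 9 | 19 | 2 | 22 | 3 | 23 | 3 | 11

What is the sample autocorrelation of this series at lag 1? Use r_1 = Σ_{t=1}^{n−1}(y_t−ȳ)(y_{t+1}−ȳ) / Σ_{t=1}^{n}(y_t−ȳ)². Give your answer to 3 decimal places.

-0.871

Mean ȳ = (9 + 19 + 2 + 22 + 3 + 23 + 3 + 11)/8 = 11.5000
Deviations from mean: -2.5000, 7.5000, -9.5000, 10.5000, -8.5000, 11.5000, -8.5000, -0.5000
Numerator Σ_{t=1}^{7}(y_t−ȳ)(y_{t+1}−ȳ) = -470.2500
Denominator Σ(y_t−ȳ)² = 540.0000
r_1 = -470.2500 / 540.0000 = -0.871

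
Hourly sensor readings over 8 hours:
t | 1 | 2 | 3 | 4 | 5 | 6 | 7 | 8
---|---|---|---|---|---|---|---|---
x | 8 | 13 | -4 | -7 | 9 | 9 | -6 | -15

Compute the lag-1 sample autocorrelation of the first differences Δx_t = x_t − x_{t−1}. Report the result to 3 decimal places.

First differences Δx: 5, -17, -3, 16, 0, -15, -9
Mean of differences = -3.2857
Numerator Σ(Δx_t−Δx̄)(Δx_{t+1}−Δx̄) = -20.2245
Denominator Σ(Δx_t−Δx̄)² = 809.4286
r_1(Δx) = -20.2245 / 809.4286 = -0.025

-0.025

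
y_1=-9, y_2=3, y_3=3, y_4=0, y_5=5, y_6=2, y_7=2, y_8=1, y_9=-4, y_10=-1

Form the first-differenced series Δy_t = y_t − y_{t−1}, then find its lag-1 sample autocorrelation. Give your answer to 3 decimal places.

First differences Δy: 12, 0, -3, 5, -3, 0, -1, -5, 3
Mean of differences = 0.8889
Numerator Σ(Δy_t−Δȳ)(Δy_{t+1}−Δȳ) = -34.5679
Denominator Σ(Δy_t−Δȳ)² = 214.8889
r_1(Δy) = -34.5679 / 214.8889 = -0.161

-0.161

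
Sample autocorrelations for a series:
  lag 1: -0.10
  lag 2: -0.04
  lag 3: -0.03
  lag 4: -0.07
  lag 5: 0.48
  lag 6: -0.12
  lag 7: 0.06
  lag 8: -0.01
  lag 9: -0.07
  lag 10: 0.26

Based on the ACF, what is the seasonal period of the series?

The largest autocorrelation is r_5 = 0.48, with a weaker echo at lag 10 (0.26); the remaining lags stay at or below 0.06.
The dominant spike at lag 5 indicates a seasonal period of 5.

5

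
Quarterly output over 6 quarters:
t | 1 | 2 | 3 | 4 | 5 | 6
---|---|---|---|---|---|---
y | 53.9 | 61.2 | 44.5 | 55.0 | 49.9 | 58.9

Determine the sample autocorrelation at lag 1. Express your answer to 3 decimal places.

-0.562

Mean ȳ = (53.9 + 61.2 + 44.5 + 55.0 + 49.9 + 58.9)/6 = 53.9000
Σ(y_t−ȳ)(y_{t+1}−ȳ) = (0.0000) + (-68.6200) + (-10.3400) + (-4.4000) + (-20.0000) = -103.3600
Denominator Σ(y_t−ȳ)² = 183.8600
r_1 = -103.3600 / 183.8600 = -0.562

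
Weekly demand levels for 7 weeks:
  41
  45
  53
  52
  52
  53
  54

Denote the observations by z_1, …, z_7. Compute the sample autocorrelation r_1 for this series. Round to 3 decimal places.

0.392

Mean z̄ = (41 + 45 + 53 + 52 + 52 + 53 + 54)/7 = 50.0000
Σ(z_t−z̄)(z_{t+1}−z̄) = (45.0000) + (-15.0000) + (6.0000) + (4.0000) + (6.0000) + (12.0000) = 58.0000
Denominator Σ(z_t−z̄)² = 148.0000
r_1 = 58.0000 / 148.0000 = 0.392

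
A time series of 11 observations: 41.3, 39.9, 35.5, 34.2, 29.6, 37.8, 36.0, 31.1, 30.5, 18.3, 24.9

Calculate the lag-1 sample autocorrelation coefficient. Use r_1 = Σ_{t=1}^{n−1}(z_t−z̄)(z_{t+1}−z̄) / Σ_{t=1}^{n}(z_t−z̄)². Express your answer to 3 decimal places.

0.491

Mean z̄ = (41.3 + 39.9 + 35.5 + 34.2 + 29.6 + 37.8 + 36.0 + 31.1 + 30.5 + 18.3 + 24.9)/11 = 32.6455
Numerator Σ_{t=1}^{10}(z_t−z̄)(z_{t+1}−z̄) = 224.8107
Denominator Σ(z_t−z̄)² = 457.9673
r_1 = 224.8107 / 457.9673 = 0.491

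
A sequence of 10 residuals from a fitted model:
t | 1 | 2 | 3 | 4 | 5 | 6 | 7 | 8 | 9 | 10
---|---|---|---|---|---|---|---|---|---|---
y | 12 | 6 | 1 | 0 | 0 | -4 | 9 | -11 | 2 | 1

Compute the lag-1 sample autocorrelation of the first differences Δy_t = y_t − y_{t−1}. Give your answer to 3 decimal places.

First differences Δy: -6, -5, -1, 0, -4, 13, -20, 13, -1
Mean of differences = -1.2222
Numerator Σ(Δy_t−Δȳ)(Δy_{t+1}−Δȳ) = -556.3827
Denominator Σ(Δy_t−Δȳ)² = 803.5556
r_1(Δy) = -556.3827 / 803.5556 = -0.692

-0.692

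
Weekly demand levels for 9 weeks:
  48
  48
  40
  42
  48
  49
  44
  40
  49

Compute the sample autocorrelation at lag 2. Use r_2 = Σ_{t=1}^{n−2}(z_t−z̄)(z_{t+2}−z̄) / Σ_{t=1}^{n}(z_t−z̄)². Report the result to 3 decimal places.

Mean z̄ = (48 + 48 + 40 + 42 + 48 + 49 + 44 + 40 + 49)/9 = 45.3333
Numerator Σ_{t=1}^{7}(z_t−z̄)(z_{t+2}−z̄) = -77.5556
Denominator Σ(z_t−z̄)² = 118.0000
r_2 = -77.5556 / 118.0000 = -0.657

-0.657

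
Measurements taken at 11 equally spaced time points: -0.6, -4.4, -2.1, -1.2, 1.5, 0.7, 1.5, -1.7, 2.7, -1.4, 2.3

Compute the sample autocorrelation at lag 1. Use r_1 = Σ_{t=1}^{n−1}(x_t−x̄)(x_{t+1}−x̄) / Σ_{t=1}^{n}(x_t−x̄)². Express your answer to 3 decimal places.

Mean x̄ = (-0.6 − 4.4 − 2.1 − 1.2 + 1.5 + 0.7 + 1.5 − 1.7 + 2.7 − 1.4 + 2.3)/11 = -0.2455
Numerator Σ_{t=1}^{10}(x_t−x̄)(x_{t+1}−x̄) = -0.5802
Denominator Σ(x_t−x̄)² = 47.3273
r_1 = -0.5802 / 47.3273 = -0.012

-0.012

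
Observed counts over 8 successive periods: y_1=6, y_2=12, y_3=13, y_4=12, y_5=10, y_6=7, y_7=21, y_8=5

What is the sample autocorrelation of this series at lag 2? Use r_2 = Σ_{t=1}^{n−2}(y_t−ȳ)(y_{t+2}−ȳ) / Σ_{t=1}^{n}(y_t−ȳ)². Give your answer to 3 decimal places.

-0.009

Mean ȳ = (6 + 12 + 13 + 12 + 10 + 7 + 21 + 5)/8 = 10.7500
Deviations from mean: -4.7500, 1.2500, 2.2500, 1.2500, -0.7500, -3.7500, 10.2500, -5.7500
Σ(y_t−ȳ)(y_{t+2}−ȳ) = (-10.6875) + (1.5625) + (-1.6875) + (-4.6875) + (-7.6875) + (21.5625) = -1.6250
Denominator Σ(y_t−ȳ)² = 183.5000
r_2 = -1.6250 / 183.5000 = -0.009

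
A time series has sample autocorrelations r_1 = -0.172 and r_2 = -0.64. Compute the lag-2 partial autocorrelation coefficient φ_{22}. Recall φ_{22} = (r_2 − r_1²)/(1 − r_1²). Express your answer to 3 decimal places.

φ_{22} = (r_2 − r_1²) / (1 − r_1²)
r_1² = (-0.172)² = 0.029584
Numerator = -0.64 − 0.0296 = -0.6696; denominator = 1 − 0.0296 = 0.9704
φ_{22} = -0.6696 / 0.9704 = -0.690

-0.690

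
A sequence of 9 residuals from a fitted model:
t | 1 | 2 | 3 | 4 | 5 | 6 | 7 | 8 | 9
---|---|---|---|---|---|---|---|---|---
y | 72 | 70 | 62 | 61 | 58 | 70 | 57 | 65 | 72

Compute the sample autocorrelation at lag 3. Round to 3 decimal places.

Mean ȳ = (72 + 70 + 62 + 61 + 58 + 70 + 57 + 65 + 72)/9 = 65.2222
Σ(y_t−ȳ)(y_{t+3}−ȳ) = (-28.6173) + (-34.5062) + (-15.3951) + (34.7160) + (1.6049) + (32.3827) = -9.8148
Denominator Σ(y_t−ȳ)² = 285.5556
r_3 = -9.8148 / 285.5556 = -0.034

-0.034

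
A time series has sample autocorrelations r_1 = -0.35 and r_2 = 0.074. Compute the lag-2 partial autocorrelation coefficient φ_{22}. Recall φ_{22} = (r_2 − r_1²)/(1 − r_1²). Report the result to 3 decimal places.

φ_{22} = (r_2 − r_1²) / (1 − r_1²)
r_1² = (-0.35)² = 0.1225
Numerator = 0.074 − 0.1225 = -0.0485; denominator = 1 − 0.1225 = 0.8775
φ_{22} = -0.0485 / 0.8775 = -0.055

-0.055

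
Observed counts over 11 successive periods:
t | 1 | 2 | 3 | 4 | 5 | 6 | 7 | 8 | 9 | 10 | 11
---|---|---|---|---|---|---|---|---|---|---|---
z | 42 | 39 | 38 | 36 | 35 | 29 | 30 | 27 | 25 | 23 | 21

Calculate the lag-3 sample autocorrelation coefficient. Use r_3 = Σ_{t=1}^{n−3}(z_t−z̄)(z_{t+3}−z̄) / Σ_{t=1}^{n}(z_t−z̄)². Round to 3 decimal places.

Mean z̄ = (42 + 39 + 38 + 36 + 35 + 29 + 30 + 27 + 25 + 23 + 21)/11 = 31.3636
Numerator Σ_{t=1}^{8}(z_t−z̄)(z_{t+3}−z̄) = 110.8760
Denominator Σ(z_t−z̄)² = 494.5455
r_3 = 110.8760 / 494.5455 = 0.224

0.224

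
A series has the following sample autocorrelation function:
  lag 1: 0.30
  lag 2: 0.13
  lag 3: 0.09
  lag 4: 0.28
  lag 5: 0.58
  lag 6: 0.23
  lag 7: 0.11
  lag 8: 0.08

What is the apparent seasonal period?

The largest autocorrelation is r_5 = 0.58; the remaining lags stay at or below 0.30. The elevated value at lag 1 (0.30), dropping to 0.13 at lag 2, reflects decaying short-term dependence rather than seasonality.
The dominant spike at lag 5 indicates a seasonal period of 5.

5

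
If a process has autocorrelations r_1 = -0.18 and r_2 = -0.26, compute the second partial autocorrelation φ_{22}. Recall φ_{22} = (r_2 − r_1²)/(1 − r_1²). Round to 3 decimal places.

-0.302

φ_{22} = (r_2 − r_1²) / (1 − r_1²)
r_1² = (-0.18)² = 0.0324
Numerator = -0.26 − 0.0324 = -0.2924; denominator = 1 − 0.0324 = 0.9676
φ_{22} = -0.2924 / 0.9676 = -0.302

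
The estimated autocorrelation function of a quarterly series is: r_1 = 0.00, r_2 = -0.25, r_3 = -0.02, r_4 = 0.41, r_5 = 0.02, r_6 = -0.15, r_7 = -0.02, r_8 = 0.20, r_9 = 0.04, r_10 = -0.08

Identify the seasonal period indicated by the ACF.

4

The largest autocorrelation is r_4 = 0.41, with a weaker echo at lag 8 (0.20); the remaining lags stay at or below 0.04.
The dominant spike at lag 4 indicates a seasonal period of 4.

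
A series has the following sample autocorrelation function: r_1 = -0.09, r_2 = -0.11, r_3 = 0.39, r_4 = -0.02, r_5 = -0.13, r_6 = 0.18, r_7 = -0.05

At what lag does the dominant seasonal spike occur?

3

The largest autocorrelation is r_3 = 0.39, with a weaker echo at lag 6 (0.18); the remaining lags stay at or below -0.02.
The dominant spike at lag 3 indicates a seasonal period of 3.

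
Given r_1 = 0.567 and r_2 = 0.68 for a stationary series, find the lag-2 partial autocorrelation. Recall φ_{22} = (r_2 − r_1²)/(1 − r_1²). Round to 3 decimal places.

0.528

φ_{22} = (r_2 − r_1²) / (1 − r_1²)
r_1² = (0.567)² = 0.321489
Numerator = 0.68 − 0.3215 = 0.3585; denominator = 1 − 0.3215 = 0.6785
φ_{22} = 0.3585 / 0.6785 = 0.528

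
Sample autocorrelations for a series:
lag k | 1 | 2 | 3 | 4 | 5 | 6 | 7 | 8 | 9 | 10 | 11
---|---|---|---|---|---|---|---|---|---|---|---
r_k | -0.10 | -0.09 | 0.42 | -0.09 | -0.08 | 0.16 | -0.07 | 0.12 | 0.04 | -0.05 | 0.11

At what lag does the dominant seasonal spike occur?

The largest autocorrelation is r_3 = 0.42, with a weaker echo at lag 6 (0.16); the remaining lags stay at or below 0.12.
The dominant spike at lag 3 indicates a seasonal period of 3.

3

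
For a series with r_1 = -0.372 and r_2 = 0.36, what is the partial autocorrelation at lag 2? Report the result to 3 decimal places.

φ_{22} = (r_2 − r_1²) / (1 − r_1²)
r_1² = (-0.372)² = 0.138384
Numerator = 0.36 − 0.1384 = 0.2216; denominator = 1 − 0.1384 = 0.8616
φ_{22} = 0.2216 / 0.8616 = 0.257

0.257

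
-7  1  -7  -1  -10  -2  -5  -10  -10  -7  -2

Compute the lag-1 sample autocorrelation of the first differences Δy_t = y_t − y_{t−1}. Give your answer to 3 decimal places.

-0.609

First differences Δy: 8, -8, 6, -9, 8, -3, -5, 0, 3, 5
Mean of differences = 0.5000
Numerator Σ(Δy_t−Δȳ)(Δy_{t+1}−Δȳ) = -228.2500
Denominator Σ(Δy_t−Δȳ)² = 374.5000
r_1(Δy) = -228.2500 / 374.5000 = -0.609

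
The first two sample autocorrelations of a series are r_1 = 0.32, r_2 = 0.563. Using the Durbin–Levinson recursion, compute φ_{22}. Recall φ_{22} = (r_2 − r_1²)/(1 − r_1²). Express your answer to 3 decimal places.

φ_{22} = (r_2 − r_1²) / (1 − r_1²)
r_1² = (0.32)² = 0.1024
Numerator = 0.563 − 0.1024 = 0.4606; denominator = 1 − 0.1024 = 0.8976
φ_{22} = 0.4606 / 0.8976 = 0.513

0.513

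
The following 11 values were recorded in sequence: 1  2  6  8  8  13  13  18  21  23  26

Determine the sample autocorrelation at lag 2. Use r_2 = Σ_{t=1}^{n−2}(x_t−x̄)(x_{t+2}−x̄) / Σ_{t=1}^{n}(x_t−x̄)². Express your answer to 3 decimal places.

0.453

Mean x̄ = (1 + 2 + 6 + 8 + 8 + 13 + 13 + 18 + 21 + 23 + 26)/11 = 12.6364
Numerator Σ_{t=1}^{9}(x_t−x̄)(x_{t+2}−x̄) = 326.2810
Denominator Σ(x_t−x̄)² = 720.5455
r_2 = 326.2810 / 720.5455 = 0.453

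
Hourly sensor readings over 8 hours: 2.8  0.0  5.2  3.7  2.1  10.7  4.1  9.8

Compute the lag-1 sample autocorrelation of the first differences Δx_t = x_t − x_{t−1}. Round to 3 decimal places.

First differences Δx: -2.8, 5.2, -1.5, -1.6, 8.6, -6.6, 5.7
Mean of differences = 1.0000
Numerator Σ(Δx_t−Δx̄)(Δx_{t+1}−Δx̄) = -133.2000
Denominator Σ(Δx_t−Δx̄)² = 182.7000
r_1(Δx) = -133.2000 / 182.7000 = -0.729

-0.729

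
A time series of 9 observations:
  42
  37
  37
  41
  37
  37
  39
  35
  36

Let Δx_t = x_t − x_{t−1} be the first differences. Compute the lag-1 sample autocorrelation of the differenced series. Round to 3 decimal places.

-0.409

First differences Δx: -5, 0, 4, -4, 0, 2, -4, 1
Mean of differences = -0.7500
Numerator Σ(Δx_t−Δx̄)(Δx_{t+1}−Δx̄) = -30.0625
Denominator Σ(Δx_t−Δx̄)² = 73.5000
r_1(Δx) = -30.0625 / 73.5000 = -0.409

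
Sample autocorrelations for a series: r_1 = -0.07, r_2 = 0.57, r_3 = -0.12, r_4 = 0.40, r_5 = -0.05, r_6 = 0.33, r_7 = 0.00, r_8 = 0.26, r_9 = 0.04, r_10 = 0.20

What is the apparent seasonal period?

2

The largest autocorrelation is r_2 = 0.57, with weaker echoes at lags 4 (0.40), 6 (0.33), 8 (0.26) and 10 (0.20); the remaining lags stay at or below 0.04.
The dominant spike at lag 2 indicates a seasonal period of 2.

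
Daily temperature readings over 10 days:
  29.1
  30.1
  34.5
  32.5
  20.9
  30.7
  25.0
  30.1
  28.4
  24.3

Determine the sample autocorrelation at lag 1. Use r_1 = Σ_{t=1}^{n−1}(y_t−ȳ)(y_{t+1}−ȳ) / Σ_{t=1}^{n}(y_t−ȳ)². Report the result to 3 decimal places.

Mean ȳ = (29.1 + 30.1 + 34.5 + 32.5 + 20.9 + 30.7 + 25.0 + 30.1 + 28.4 + 24.3)/10 = 28.5600
Numerator Σ_{t=1}^{9}(y_t−ȳ)(y_{t+1}−ȳ) = -25.8556
Denominator Σ(y_t−ȳ)² = 149.9440
r_1 = -25.8556 / 149.9440 = -0.172

-0.172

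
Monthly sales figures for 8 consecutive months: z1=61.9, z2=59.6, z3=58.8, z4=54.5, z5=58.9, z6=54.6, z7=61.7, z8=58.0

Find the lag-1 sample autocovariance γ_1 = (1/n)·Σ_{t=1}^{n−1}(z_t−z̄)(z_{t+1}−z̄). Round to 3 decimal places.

Mean z̄ = (61.9 + 59.6 + 58.8 + 54.5 + 58.9 + 54.6 + 61.7 + 58.0)/8 = 58.5000
Σ_{t=1}^{7}(z_t−z̄)(z_{t+1}−z̄) = -14.3700
γ_1 = -14.3700 / 8 = -1.796

-1.796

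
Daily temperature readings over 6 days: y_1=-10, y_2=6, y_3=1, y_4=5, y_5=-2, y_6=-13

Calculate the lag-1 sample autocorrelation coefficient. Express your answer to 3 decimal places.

Mean ȳ = (-10 + 6 + 1 + 5 − 2 − 13)/6 = -2.1667
Deviations from mean: -7.8333, 8.1667, 3.1667, 7.1667, 0.1667, -10.8333
Σ(y_t−ȳ)(y_{t+1}−ȳ) = (-63.9722) + (25.8611) + (22.6944) + (1.1944) + (-1.8056) = -16.0278
Denominator Σ(y_t−ȳ)² = 306.8333
r_1 = -16.0278 / 306.8333 = -0.052

-0.052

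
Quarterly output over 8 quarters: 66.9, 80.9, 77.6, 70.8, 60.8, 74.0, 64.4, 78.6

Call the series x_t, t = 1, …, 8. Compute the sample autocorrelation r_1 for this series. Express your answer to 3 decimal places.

Mean x̄ = (66.9 + 80.9 + 77.6 + 70.8 + 60.8 + 74.0 + 64.4 + 78.6)/8 = 71.7500
Deviations from mean: -4.8500, 9.1500, 5.8500, -0.9500, -10.9500, 2.2500, -7.3500, 6.8500
Σ(x_t−x̄)(x_{t+1}−x̄) = (-44.3775) + (53.5275) + (-5.5575) + (10.4025) + (-24.6375) + (-16.5375) + (-50.3475) = -77.5275
Denominator Σ(x_t−x̄)² = 368.2800
r_1 = -77.5275 / 368.2800 = -0.211

-0.211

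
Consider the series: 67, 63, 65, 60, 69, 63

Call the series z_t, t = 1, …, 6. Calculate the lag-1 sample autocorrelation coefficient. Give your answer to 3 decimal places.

-0.655

Mean z̄ = (67 + 63 + 65 + 60 + 69 + 63)/6 = 64.5000
Deviations from mean: 2.5000, -1.5000, 0.5000, -4.5000, 4.5000, -1.5000
Σ(z_t−z̄)(z_{t+1}−z̄) = (-3.7500) + (-0.7500) + (-2.2500) + (-20.2500) + (-6.7500) = -33.7500
Denominator Σ(z_t−z̄)² = 51.5000
r_1 = -33.7500 / 51.5000 = -0.655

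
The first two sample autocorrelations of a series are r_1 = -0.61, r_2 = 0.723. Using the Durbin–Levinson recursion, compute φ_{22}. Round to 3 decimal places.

φ_{22} = (r_2 − r_1²) / (1 − r_1²)
r_1² = (-0.61)² = 0.3721
Numerator = 0.723 − 0.3721 = 0.3509; denominator = 1 − 0.3721 = 0.6279
φ_{22} = 0.3509 / 0.6279 = 0.559

0.559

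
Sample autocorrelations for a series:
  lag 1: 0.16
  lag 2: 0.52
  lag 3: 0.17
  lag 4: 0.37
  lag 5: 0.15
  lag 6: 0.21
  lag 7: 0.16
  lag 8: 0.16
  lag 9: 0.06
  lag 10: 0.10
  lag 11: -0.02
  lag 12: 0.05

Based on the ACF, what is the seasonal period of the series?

The largest autocorrelation is r_2 = 0.52, with weaker echoes at lags 4 (0.37) and 6 (0.21); the remaining lags stay at or below 0.17.
The dominant spike at lag 2 indicates a seasonal period of 2.

2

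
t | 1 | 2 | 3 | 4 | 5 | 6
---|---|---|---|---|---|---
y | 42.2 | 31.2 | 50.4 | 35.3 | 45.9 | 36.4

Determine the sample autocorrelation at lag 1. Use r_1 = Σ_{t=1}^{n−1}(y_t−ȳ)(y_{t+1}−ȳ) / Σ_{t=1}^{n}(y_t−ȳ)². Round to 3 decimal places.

Mean ȳ = (42.2 + 31.2 + 50.4 + 35.3 + 45.9 + 36.4)/6 = 40.2333
Deviations from mean: 1.9667, -9.0333, 10.1667, -4.9333, 5.6667, -3.8333
Σ(y_t−ȳ)(y_{t+1}−ȳ) = (-17.7656) + (-91.8389) + (-50.1556) + (-27.9556) + (-21.7222) = -209.4378
Denominator Σ(y_t−ȳ)² = 259.9733
r_1 = -209.4378 / 259.9733 = -0.806

-0.806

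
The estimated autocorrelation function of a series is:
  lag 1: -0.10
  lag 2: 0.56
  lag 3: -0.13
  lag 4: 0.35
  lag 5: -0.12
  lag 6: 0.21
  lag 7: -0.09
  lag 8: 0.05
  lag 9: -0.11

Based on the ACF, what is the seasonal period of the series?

The largest autocorrelation is r_2 = 0.56, with weaker echoes at lags 4 (0.35) and 6 (0.21); the remaining lags stay at or below 0.05.
The dominant spike at lag 2 indicates a seasonal period of 2.

2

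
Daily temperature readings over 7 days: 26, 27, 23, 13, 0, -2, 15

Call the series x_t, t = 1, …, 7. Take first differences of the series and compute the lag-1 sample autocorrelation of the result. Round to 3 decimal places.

First differences Δx: 1, -4, -10, -13, -2, 17
Mean of differences = -1.8333
Numerator Σ(Δx_t−Δx̄)(Δx_{t+1}−Δx̄) = 101.4722
Denominator Σ(Δx_t−Δx̄)² = 558.8333
r_1(Δx) = 101.4722 / 558.8333 = 0.182

0.182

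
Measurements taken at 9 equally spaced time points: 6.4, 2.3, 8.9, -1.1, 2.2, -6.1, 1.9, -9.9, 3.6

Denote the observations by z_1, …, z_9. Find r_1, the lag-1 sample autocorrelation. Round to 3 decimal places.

Mean z̄ = (6.4 + 2.3 + 8.9 − 1.1 + 2.2 − 6.1 + 1.9 − 9.9 + 3.6)/9 = 0.9111
Numerator Σ_{t=1}^{8}(z_t−z̄)(z_{t+1}−z̄) = -55.6701
Denominator Σ(z_t−z̄)² = 275.8289
r_1 = -55.6701 / 275.8289 = -0.202

-0.202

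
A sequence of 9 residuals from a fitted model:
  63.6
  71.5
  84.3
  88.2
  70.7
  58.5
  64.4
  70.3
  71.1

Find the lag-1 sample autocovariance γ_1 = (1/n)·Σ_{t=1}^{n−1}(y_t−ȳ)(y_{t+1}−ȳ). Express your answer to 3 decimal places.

Mean ȳ = (63.6 + 71.5 + 84.3 + 88.2 + 70.7 + 58.5 + 64.4 + 70.3 + 71.1)/9 = 71.4000
Σ_{t=1}^{8}(y_t−ȳ)(y_{t+1}−ȳ) = 312.8300
γ_1 = 312.8300 / 9 = 34.759

34.759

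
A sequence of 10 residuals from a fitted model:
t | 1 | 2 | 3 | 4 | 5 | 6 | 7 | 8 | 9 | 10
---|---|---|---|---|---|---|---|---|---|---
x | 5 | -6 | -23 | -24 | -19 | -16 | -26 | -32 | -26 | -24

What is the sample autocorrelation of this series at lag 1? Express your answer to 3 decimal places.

Mean x̄ = (5 − 6 − 23 − 24 − 19 − 16 − 26 − 32 − 26 − 24)/10 = -19.1000
Numerator Σ_{t=1}^{9}(x_t−x̄)(x_{t+1}−x̄) = 473.9900
Denominator Σ(x_t−x̄)² = 1086.9000
r_1 = 473.9900 / 1086.9000 = 0.436

0.436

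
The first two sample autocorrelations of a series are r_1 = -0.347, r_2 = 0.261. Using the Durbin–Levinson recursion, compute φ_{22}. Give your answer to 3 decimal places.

0.160

φ_{22} = (r_2 − r_1²) / (1 − r_1²)
r_1² = (-0.347)² = 0.120409
Numerator = 0.261 − 0.1204 = 0.1406; denominator = 1 − 0.1204 = 0.8796
φ_{22} = 0.1406 / 0.8796 = 0.160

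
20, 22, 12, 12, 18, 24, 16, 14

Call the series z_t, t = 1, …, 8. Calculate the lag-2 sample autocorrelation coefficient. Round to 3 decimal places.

-0.708

Mean z̄ = (20 + 22 + 12 + 12 + 18 + 24 + 16 + 14)/8 = 17.2500
Deviations from mean: 2.7500, 4.7500, -5.2500, -5.2500, 0.7500, 6.7500, -1.2500, -3.2500
Σ(z_t−z̄)(z_{t+2}−z̄) = (-14.4375) + (-24.9375) + (-3.9375) + (-35.4375) + (-0.9375) + (-21.9375) = -101.6250
Denominator Σ(z_t−z̄)² = 143.5000
r_2 = -101.6250 / 143.5000 = -0.708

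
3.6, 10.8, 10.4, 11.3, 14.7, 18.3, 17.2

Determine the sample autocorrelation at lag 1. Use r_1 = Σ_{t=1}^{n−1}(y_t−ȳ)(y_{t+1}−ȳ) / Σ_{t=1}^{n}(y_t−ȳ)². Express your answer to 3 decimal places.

Mean ȳ = (3.6 + 10.8 + 10.4 + 11.3 + 14.7 + 18.3 + 17.2)/7 = 12.3286
Deviations from mean: -8.7286, -1.5286, -1.9286, -1.0286, 2.3714, 5.9714, 4.8714
Numerator Σ_{t=1}^{6}(y_t−ȳ)(y_{t+1}−ȳ) = 59.0849
Denominator Σ(y_t−ȳ)² = 148.3143
r_1 = 59.0849 / 148.3143 = 0.398

0.398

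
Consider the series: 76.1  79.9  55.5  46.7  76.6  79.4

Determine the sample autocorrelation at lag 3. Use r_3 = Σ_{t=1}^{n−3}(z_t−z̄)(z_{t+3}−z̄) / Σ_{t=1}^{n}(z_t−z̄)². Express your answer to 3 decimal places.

-0.213

Mean z̄ = (76.1 + 79.9 + 55.5 + 46.7 + 76.6 + 79.4)/6 = 69.0333
Deviations from mean: 7.0667, 10.8667, -13.5333, -22.3333, 7.5667, 10.3667
Numerator Σ_{t=1}^{3}(z_t−z̄)(z_{t+3}−z̄) = -215.8933
Denominator Σ(z_t−z̄)² = 1014.6733
r_3 = -215.8933 / 1014.6733 = -0.213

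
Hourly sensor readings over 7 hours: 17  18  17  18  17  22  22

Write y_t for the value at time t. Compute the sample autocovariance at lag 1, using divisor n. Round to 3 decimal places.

1.437

Mean ȳ = (17 + 18 + 17 + 18 + 17 + 22 + 22)/7 = 18.7143
Deviations: -1.7143, -0.7143, -1.7143, -0.7143, -1.7143, 3.2857, 3.2857
Σ_{t=1}^{6}(y_t−ȳ)(y_{t+1}−ȳ) = 10.0612
γ_1 = 10.0612 / 7 = 1.437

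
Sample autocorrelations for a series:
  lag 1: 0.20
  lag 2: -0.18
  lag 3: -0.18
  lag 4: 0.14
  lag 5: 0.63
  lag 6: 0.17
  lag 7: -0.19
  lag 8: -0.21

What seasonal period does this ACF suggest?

The largest autocorrelation is r_5 = 0.63; the remaining lags stay at or below 0.20.
The dominant spike at lag 5 indicates a seasonal period of 5.

5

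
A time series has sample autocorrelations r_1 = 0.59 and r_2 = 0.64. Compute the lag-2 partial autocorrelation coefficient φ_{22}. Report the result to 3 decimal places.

0.448

φ_{22} = (r_2 − r_1²) / (1 − r_1²)
r_1² = (0.59)² = 0.3481
Numerator = 0.64 − 0.3481 = 0.2919; denominator = 1 − 0.3481 = 0.6519
φ_{22} = 0.2919 / 0.6519 = 0.448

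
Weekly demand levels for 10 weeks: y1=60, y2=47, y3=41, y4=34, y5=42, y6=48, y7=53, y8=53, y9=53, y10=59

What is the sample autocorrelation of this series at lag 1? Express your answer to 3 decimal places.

0.480

Mean ȳ = (60 + 47 + 41 + 34 + 42 + 48 + 53 + 53 + 53 + 59)/10 = 49.0000
Numerator Σ_{t=1}^{9}(y_t−ȳ)(y_{t+1}−ȳ) = 294.0000
Denominator Σ(y_t−ȳ)² = 612.0000
r_1 = 294.0000 / 612.0000 = 0.480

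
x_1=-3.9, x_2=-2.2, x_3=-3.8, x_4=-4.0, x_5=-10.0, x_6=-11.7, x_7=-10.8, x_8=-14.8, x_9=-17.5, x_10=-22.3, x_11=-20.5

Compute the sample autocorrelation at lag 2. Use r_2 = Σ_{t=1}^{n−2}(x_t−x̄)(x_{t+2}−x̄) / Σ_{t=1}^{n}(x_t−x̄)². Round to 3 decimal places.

0.439

Mean x̄ = (-3.9 − 2.2 − 3.8 − 4.0 − 10.0 − 11.7 − 10.8 − 14.8 − 17.5 − 22.3 − 20.5)/11 = -11.0455
Numerator Σ_{t=1}^{9}(x_t−x̄)(x_{t+2}−x̄) = 221.4659
Denominator Σ(x_t−x̄)² = 504.8273
r_2 = 221.4659 / 504.8273 = 0.439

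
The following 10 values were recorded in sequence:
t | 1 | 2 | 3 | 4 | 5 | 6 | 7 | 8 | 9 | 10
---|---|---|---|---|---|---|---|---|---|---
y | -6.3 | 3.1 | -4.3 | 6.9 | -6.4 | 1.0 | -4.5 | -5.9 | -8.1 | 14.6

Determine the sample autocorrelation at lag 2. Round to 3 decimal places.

Mean ȳ = (-6.3 + 3.1 − 4.3 + 6.9 − 6.4 + 1.0 − 4.5 − 5.9 − 8.1 + 14.6)/10 = -0.9900
Numerator Σ_{t=1}^{8}(y_t−ȳ)(y_{t+2}−ȳ) = 41.0818
Denominator Σ(y_t−ȳ)² = 481.3890
r_2 = 41.0818 / 481.3890 = 0.085

0.085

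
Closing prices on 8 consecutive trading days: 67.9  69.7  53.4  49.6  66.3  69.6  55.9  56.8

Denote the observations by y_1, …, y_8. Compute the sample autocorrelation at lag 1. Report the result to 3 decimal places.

Mean ȳ = (67.9 + 69.7 + 53.4 + 49.6 + 66.3 + 69.6 + 55.9 + 56.8)/8 = 61.1500
Σ(y_t−ȳ)(y_{t+1}−ȳ) = (57.7125) + (-66.2625) + (89.5125) + (-59.4825) + (43.5175) + (-44.3625) + (22.8375) = 43.4725
Denominator Σ(y_t−ȳ)² = 456.5400
r_1 = 43.4725 / 456.5400 = 0.095

0.095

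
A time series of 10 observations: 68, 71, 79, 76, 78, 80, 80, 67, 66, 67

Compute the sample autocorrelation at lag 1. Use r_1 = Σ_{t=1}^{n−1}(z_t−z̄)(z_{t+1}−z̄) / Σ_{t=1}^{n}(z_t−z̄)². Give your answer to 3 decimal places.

Mean z̄ = (68 + 71 + 79 + 76 + 78 + 80 + 80 + 67 + 66 + 67)/10 = 73.2000
Numerator Σ_{t=1}^{9}(z_t−z̄)(z_{t+1}−z̄) = 154.3600
Denominator Σ(z_t−z̄)² = 317.6000
r_1 = 154.3600 / 317.6000 = 0.486

0.486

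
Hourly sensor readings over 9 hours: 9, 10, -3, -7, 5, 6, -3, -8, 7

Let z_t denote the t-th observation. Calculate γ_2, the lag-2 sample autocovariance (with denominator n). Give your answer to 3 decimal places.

Mean z̄ = (9 + 10 − 3 − 7 + 5 + 6 − 3 − 8 + 7)/9 = 1.7778
Σ_{t=1}^{7}(z_t−z̄)(z_{t+2}−z̄) = -240.7654
γ_2 = -240.7654 / 9 = -26.752

-26.752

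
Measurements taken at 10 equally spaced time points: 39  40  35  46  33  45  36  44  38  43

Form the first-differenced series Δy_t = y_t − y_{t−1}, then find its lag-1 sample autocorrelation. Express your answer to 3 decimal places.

-0.928

First differences Δy: 1, -5, 11, -13, 12, -9, 8, -6, 5
Mean of differences = 0.4444
Numerator Σ(Δy_t−Δȳ)(Δy_{t+1}−Δȳ) = -616.3086
Denominator Σ(Δy_t−Δȳ)² = 664.2222
r_1(Δy) = -616.3086 / 664.2222 = -0.928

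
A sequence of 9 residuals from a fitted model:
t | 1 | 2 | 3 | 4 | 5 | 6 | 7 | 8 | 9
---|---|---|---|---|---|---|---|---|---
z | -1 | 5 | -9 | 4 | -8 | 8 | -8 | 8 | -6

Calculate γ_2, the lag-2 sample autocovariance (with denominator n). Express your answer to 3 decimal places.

Mean z̄ = (-1 + 5 − 9 + 4 − 8 + 8 − 8 + 8 − 6)/9 = -0.7778
Σ_{t=1}^{7}(z_t−z̄)(z_{t+2}−z̄) = 297.6790
γ_2 = 297.6790 / 9 = 33.075

33.075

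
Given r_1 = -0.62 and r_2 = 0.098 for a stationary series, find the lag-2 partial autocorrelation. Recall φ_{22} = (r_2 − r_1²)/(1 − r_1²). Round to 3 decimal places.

φ_{22} = (r_2 − r_1²) / (1 − r_1²)
r_1² = (-0.62)² = 0.3844
Numerator = 0.098 − 0.3844 = -0.2864; denominator = 1 − 0.3844 = 0.6156
φ_{22} = -0.2864 / 0.6156 = -0.465

-0.465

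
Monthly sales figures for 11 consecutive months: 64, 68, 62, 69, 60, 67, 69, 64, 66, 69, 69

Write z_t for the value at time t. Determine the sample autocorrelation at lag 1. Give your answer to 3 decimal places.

Mean z̄ = (64 + 68 + 62 + 69 + 60 + 67 + 69 + 64 + 66 + 69 + 69)/11 = 66.0909
Numerator Σ_{t=1}^{10}(z_t−z̄)(z_{t+1}−z̄) = -42.0083
Denominator Σ(z_t−z̄)² = 100.9091
r_1 = -42.0083 / 100.9091 = -0.416

-0.416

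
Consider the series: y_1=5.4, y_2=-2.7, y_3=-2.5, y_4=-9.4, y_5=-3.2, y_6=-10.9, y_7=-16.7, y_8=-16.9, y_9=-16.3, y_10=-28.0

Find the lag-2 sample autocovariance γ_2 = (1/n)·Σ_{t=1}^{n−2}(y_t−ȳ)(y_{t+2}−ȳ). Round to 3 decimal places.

29.742

Mean ȳ = (5.4 − 2.7 − 2.5 − 9.4 − 3.2 − 10.9 − 16.7 − 16.9 − 16.3 − 28.0)/10 = -10.1200
Σ_{t=1}^{8}(y_t−ȳ)(y_{t+2}−ȳ) = 297.4192
γ_2 = 297.4192 / 10 = 29.742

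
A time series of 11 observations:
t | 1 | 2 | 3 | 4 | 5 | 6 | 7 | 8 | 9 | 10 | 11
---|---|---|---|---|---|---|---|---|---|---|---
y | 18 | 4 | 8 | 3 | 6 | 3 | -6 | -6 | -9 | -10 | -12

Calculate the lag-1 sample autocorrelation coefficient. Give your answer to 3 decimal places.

0.521

Mean ȳ = (18 + 4 + 8 + 3 + 6 + 3 − 6 − 6 − 9 − 10 − 12)/11 = -0.0909
Numerator Σ_{t=1}^{10}(y_t−ȳ)(y_{t+1}−ȳ) = 445.3554
Denominator Σ(y_t−ȳ)² = 854.9091
r_1 = 445.3554 / 854.9091 = 0.521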